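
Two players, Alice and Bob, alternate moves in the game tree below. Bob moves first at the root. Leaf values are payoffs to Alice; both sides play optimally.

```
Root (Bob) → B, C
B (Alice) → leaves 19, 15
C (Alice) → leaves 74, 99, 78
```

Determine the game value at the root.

19

B (Alice): max(19, 15) = 19
C (Alice): max(74, 99, 78) = 99
Root (Bob): min(19, 99) = 19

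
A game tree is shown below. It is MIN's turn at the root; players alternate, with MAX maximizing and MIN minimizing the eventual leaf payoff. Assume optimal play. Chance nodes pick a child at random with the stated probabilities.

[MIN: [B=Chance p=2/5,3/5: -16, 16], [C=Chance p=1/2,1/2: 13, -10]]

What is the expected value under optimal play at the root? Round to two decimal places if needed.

B (Chance): 2/5·-16 + 3/5·16 = 3.2
C (Chance): 1/2·13 + 1/2·-10 = 1.5
Root (MIN): min(3.2, 1.5) = 1.5

1.5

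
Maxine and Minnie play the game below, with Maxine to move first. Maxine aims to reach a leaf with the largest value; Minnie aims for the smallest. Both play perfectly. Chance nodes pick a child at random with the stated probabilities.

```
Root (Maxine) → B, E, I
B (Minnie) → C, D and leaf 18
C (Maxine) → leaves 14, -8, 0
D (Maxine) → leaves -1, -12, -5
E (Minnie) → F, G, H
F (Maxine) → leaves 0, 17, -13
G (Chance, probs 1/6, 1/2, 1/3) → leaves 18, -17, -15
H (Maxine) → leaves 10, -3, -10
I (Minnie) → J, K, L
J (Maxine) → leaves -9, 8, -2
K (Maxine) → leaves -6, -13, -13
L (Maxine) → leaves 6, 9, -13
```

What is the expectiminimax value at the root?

-1

C (Maxine): max(14, -8, 0) = 14
D (Maxine): max(-1, -12, -5) = -1
B (Minnie): min(14, -1, 18) = -1
F (Maxine): max(0, 17, -13) = 17
G (Chance): 1/6·18 + 1/2·-17 + 1/3·-15 = -10.5
H (Maxine): max(10, -3, -10) = 10
E (Minnie): min(17, -10.5, 10) = -10.5
J (Maxine): max(-9, 8, -2) = 8
K (Maxine): max(-6, -13, -13) = -6
L (Maxine): max(6, 9, -13) = 9
I (Minnie): min(8, -6, 9) = -6
Root (Maxine): max(-1, -10.5, -6) = -1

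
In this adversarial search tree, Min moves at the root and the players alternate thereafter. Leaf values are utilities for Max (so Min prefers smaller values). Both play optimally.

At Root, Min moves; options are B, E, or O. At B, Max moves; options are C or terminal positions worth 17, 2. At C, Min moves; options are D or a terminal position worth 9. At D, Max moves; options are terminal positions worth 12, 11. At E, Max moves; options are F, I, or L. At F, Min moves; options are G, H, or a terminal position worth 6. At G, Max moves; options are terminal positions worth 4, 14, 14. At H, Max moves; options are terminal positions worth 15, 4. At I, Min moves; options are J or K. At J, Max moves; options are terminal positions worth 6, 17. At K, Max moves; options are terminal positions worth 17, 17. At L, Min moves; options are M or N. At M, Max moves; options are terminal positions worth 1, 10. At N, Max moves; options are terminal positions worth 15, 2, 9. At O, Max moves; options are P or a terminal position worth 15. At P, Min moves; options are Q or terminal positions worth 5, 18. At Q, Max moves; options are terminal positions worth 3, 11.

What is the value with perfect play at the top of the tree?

D (Max): max(12, 11) = 12
C (Min): min(12, 9) = 9
B (Max): max(9, 17, 2) = 17
G (Max): max(4, 14, 14) = 14
H (Max): max(15, 4) = 15
F (Min): min(14, 15, 6) = 6
J (Max): max(6, 17) = 17
K (Max): max(17, 17) = 17
I (Min): min(17, 17) = 17
M (Max): max(1, 10) = 10
N (Max): max(15, 2, 9) = 15
L (Min): min(10, 15) = 10
E (Max): max(6, 17, 10) = 17
Q (Max): max(3, 11) = 11
P (Min): min(11, 5, 18) = 5
O (Max): max(5, 15) = 15
Root (Min): min(17, 17, 15) = 15

15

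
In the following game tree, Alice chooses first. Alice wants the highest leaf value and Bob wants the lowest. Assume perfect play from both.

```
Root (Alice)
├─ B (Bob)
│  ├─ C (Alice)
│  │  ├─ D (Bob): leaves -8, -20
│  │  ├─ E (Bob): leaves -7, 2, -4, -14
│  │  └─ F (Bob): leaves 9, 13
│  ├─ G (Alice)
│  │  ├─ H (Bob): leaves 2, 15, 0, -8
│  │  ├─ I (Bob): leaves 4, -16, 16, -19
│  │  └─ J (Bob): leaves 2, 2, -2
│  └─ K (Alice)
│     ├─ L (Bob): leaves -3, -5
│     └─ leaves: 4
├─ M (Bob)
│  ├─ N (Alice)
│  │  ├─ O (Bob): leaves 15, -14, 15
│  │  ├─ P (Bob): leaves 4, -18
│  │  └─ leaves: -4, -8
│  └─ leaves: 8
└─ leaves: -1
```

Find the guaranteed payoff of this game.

-1

D (Bob): min(-8, -20) = -20
E (Bob): min(-7, 2, -4, -14) = -14
F (Bob): min(9, 13) = 9
C (Alice): max(-20, -14, 9) = 9
H (Bob): min(2, 15, 0, -8) = -8
I (Bob): min(4, -16, 16, -19) = -19
J (Bob): min(2, 2, -2) = -2
G (Alice): max(-8, -19, -2) = -2
L (Bob): min(-3, -5) = -5
K (Alice): max(-5, 4) = 4
B (Bob): min(9, -2, 4) = -2
O (Bob): min(15, -14, 15) = -14
P (Bob): min(4, -18) = -18
N (Alice): max(-14, -18, -4, -8) = -4
M (Bob): min(-4, 8) = -4
Root (Alice): max(-2, -4, -1) = -1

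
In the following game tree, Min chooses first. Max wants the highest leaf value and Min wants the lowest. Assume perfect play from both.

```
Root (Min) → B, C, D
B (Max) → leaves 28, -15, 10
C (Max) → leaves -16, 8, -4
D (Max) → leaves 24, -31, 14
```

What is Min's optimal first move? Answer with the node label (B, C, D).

C

B (Max): max(28, -15, 10) = 28
C (Max): max(-16, 8, -4) = 8
D (Max): max(24, -31, 14) = 24
Root (Min): min(28, 8, 24) = 8
Min picks the child with the lowest value: C (value 8).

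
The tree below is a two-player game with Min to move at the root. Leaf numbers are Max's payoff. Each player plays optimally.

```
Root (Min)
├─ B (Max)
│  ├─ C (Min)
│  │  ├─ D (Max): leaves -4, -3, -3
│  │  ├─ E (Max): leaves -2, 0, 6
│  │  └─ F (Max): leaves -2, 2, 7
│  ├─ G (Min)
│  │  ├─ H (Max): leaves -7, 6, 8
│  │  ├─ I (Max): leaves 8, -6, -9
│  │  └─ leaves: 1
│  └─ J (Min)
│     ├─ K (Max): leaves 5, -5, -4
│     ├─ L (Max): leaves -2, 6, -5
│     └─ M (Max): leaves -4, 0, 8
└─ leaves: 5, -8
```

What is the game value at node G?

H: max(-7, 6, 8) = 8
I: max(8, -6, -9) = 8
G: min(8, 8, 1) = 1

1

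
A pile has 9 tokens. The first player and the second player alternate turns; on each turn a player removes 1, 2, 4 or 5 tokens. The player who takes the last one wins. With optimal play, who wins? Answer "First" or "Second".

Second

Mark each pile size as W (mover wins) or L (mover loses):
i:   0  1  2  3  4  5  6  7  8  9
     L  W  W  L  W  W  L  W  W  L
Position 9 is L, so the second player wins.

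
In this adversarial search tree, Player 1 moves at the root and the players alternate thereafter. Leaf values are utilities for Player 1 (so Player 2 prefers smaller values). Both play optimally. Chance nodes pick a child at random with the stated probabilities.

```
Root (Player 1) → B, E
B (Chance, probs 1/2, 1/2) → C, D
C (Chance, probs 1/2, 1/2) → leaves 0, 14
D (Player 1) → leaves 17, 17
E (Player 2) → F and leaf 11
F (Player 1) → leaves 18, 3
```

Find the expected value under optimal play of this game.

C (Chance): 1/2·0 + 1/2·14 = 7
D (Player 1): max(17, 17) = 17
B (Chance): 1/2·7 + 1/2·17 = 12
F (Player 1): max(18, 3) = 18
E (Player 2): min(18, 11) = 11
Root (Player 1): max(12, 11) = 12

12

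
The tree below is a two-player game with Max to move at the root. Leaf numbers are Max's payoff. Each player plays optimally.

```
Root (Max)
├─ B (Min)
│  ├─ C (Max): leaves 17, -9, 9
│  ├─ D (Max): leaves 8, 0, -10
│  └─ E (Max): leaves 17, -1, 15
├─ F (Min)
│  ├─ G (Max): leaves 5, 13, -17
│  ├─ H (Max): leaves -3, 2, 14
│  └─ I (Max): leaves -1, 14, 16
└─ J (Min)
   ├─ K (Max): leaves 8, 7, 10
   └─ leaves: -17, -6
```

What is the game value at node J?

-17

K: max(8, 7, 10) = 10
J: min(10, -17, -6) = -17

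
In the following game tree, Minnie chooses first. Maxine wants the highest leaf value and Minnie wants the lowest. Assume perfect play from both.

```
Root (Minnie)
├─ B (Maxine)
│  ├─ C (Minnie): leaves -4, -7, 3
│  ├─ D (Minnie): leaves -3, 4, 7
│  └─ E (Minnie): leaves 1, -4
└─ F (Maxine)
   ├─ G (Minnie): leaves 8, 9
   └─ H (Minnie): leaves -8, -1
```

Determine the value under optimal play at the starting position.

-3

C (Minnie): min(-4, -7, 3) = -7
D (Minnie): min(-3, 4, 7) = -3
E (Minnie): min(1, -4) = -4
B (Maxine): max(-7, -3, -4) = -3
G (Minnie): min(8, 9) = 8
H (Minnie): min(-8, -1) = -8
F (Maxine): max(8, -8) = 8
Root (Minnie): min(-3, 8) = -3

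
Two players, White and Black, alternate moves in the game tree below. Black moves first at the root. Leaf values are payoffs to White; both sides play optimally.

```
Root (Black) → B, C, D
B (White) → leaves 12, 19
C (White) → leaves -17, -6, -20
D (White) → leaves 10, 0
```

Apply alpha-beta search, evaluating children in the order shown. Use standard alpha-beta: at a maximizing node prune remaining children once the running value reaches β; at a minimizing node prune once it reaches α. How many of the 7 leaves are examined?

B [α=-∞,β=+∞]: v=19
C [α=-∞,β=19]: v=-6
D [α=-∞,β=-6]: v=10 after child 1 ≥ β → β-cutoff, skip 1
Root [α=-∞,β=+∞]: v=-6
Leaves evaluated: 6 of 7.

6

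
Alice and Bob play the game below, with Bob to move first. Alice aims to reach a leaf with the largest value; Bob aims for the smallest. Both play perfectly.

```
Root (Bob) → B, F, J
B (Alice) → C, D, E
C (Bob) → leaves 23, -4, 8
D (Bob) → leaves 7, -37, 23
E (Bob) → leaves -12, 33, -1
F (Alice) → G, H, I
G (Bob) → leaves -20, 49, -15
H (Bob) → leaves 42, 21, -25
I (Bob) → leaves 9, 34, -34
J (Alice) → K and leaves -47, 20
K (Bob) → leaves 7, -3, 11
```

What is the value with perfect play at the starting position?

-20

C (Bob): min(23, -4, 8) = -4
D (Bob): min(7, -37, 23) = -37
E (Bob): min(-12, 33, -1) = -12
B (Alice): max(-4, -37, -12) = -4
G (Bob): min(-20, 49, -15) = -20
H (Bob): min(42, 21, -25) = -25
I (Bob): min(9, 34, -34) = -34
F (Alice): max(-20, -25, -34) = -20
K (Bob): min(7, -3, 11) = -3
J (Alice): max(-3, -47, 20) = 20
Root (Bob): min(-4, -20, 20) = -20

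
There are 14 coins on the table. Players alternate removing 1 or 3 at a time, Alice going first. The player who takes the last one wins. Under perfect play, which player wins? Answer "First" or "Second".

Second

i:   0  1  2  3  4  5  6  7  8  9 10 11 12 13 14
     L  W  L  W  L  W  L  W  L  W  L  W  L  W  L
Position 14 is L, so the second player wins.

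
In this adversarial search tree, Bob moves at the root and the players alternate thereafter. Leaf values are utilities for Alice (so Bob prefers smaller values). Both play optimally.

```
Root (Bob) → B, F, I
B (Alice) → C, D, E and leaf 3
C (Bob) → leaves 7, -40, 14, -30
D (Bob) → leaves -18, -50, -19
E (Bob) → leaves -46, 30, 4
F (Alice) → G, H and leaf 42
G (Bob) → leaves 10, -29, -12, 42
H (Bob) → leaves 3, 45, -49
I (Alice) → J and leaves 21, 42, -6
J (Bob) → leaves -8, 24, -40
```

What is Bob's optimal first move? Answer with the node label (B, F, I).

C (Bob): min(7, -40, 14, -30) = -40
D (Bob): min(-18, -50, -19) = -50
E (Bob): min(-46, 30, 4) = -46
B (Alice): max(-40, -50, -46, 3) = 3
G (Bob): min(10, -29, -12, 42) = -29
H (Bob): min(3, 45, -49) = -49
F (Alice): max(-29, -49, 42) = 42
J (Bob): min(-8, 24, -40) = -40
I (Alice): max(-40, 21, 42, -6) = 42
Root (Bob): min(3, 42, 42) = 3
Bob picks the child with the lowest value: B (value 3).

B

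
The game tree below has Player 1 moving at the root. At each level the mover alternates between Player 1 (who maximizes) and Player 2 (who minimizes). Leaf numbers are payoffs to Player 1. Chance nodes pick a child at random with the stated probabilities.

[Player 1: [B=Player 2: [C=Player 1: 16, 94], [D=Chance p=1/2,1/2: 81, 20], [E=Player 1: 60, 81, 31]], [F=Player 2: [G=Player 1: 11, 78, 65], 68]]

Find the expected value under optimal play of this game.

68

C (Player 1): max(16, 94) = 94
D (Chance): 1/2·81 + 1/2·20 = 50.5
E (Player 1): max(60, 81, 31) = 81
B (Player 2): min(94, 50.5, 81) = 50.5
G (Player 1): max(11, 78, 65) = 78
F (Player 2): min(78, 68) = 68
Root (Player 1): max(50.5, 68) = 68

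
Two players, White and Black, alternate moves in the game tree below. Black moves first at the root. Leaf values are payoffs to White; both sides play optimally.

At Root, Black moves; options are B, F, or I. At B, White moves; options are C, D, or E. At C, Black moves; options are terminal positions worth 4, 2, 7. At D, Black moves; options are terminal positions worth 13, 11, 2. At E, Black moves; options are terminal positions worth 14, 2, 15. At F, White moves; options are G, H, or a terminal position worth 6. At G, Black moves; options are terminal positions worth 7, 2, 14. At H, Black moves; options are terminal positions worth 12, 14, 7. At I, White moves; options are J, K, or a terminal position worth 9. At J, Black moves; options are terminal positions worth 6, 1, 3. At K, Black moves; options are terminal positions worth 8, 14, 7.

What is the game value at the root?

2

C (Black): min(4, 2, 7) = 2
D (Black): min(13, 11, 2) = 2
E (Black): min(14, 2, 15) = 2
B (White): max(2, 2, 2) = 2
G (Black): min(7, 2, 14) = 2
H (Black): min(12, 14, 7) = 7
F (White): max(2, 7, 6) = 7
J (Black): min(6, 1, 3) = 1
K (Black): min(8, 14, 7) = 7
I (White): max(1, 7, 9) = 9
Root (Black): min(2, 7, 9) = 2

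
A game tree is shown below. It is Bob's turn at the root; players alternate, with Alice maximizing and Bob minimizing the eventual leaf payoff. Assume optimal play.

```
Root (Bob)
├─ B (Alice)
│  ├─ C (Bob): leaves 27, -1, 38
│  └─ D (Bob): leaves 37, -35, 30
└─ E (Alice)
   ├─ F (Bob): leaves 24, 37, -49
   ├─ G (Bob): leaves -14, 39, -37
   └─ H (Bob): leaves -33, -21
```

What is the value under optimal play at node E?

F: min(24, 37, -49) = -49
G: min(-14, 39, -37) = -37
H: min(-33, -21) = -33
E: max(-49, -37, -33) = -33

-33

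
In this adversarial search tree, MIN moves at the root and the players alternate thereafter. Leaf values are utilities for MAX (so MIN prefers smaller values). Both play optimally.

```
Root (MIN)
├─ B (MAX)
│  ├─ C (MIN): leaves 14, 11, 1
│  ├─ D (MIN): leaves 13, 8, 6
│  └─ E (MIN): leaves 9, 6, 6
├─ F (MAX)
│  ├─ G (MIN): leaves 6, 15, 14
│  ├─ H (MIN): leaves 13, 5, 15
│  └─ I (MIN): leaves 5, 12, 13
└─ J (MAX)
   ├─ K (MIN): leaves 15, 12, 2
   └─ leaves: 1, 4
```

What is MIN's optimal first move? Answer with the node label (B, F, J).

J

C (MIN): min(14, 11, 1) = 1
D (MIN): min(13, 8, 6) = 6
E (MIN): min(9, 6, 6) = 6
B (MAX): max(1, 6, 6) = 6
G (MIN): min(6, 15, 14) = 6
H (MIN): min(13, 5, 15) = 5
I (MIN): min(5, 12, 13) = 5
F (MAX): max(6, 5, 5) = 6
K (MIN): min(15, 12, 2) = 2
J (MAX): max(2, 1, 4) = 4
Root (MIN): min(6, 6, 4) = 4
MIN picks the child with the lowest value: J (value 4).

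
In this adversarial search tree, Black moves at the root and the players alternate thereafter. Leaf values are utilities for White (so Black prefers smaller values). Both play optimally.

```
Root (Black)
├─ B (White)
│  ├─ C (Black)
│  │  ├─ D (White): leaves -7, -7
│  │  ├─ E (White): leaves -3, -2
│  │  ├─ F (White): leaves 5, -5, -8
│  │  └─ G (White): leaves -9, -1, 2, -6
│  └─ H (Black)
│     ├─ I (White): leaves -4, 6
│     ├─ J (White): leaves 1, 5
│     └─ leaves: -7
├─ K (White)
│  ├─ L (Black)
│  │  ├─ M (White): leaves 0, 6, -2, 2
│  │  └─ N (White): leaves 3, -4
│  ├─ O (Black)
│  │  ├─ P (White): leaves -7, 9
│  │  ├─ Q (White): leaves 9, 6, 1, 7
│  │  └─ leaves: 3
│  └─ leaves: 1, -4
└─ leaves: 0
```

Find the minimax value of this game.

-7

D (White): max(-7, -7) = -7
E (White): max(-3, -2) = -2
F (White): max(5, -5, -8) = 5
G (White): max(-9, -1, 2, -6) = 2
C (Black): min(-7, -2, 5, 2) = -7
I (White): max(-4, 6) = 6
J (White): max(1, 5) = 5
H (Black): min(6, 5, -7) = -7
B (White): max(-7, -7) = -7
M (White): max(0, 6, -2, 2) = 6
N (White): max(3, -4) = 3
L (Black): min(6, 3) = 3
P (White): max(-7, 9) = 9
Q (White): max(9, 6, 1, 7) = 9
O (Black): min(9, 9, 3) = 3
K (White): max(3, 3, 1, -4) = 3
Root (Black): min(-7, 3, 0) = -7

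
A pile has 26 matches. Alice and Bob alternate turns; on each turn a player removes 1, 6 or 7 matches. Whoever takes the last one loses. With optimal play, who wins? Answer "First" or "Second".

W/L table (W = player to move can force a win):
i:   0  1  2  3  4  5  6  7  8  9 10 11 12 13 14 15 16 17 18 19 20 21 22 23 24 25 26
     W  L  W  L  W  L  W  W  W  W  W  W  W  L  W  L  W  L  W  W  W  W  W  W  W  L  W
Position 26 is W, so the first player wins.

First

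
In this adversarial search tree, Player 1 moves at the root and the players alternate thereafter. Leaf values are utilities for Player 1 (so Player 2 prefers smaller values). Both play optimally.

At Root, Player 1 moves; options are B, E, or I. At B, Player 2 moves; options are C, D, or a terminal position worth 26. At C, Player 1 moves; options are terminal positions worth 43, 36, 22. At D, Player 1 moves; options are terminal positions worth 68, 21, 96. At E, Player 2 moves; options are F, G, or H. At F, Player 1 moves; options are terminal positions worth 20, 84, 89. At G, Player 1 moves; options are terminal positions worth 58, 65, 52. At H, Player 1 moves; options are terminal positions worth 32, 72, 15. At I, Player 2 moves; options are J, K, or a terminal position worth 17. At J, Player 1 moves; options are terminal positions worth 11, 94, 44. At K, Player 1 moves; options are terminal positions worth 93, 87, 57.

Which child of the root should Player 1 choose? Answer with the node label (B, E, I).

C (Player 1): max(43, 36, 22) = 43
D (Player 1): max(68, 21, 96) = 96
B (Player 2): min(43, 96, 26) = 26
F (Player 1): max(20, 84, 89) = 89
G (Player 1): max(58, 65, 52) = 65
H (Player 1): max(32, 72, 15) = 72
E (Player 2): min(89, 65, 72) = 65
J (Player 1): max(11, 94, 44) = 94
K (Player 1): max(93, 87, 57) = 93
I (Player 2): min(94, 93, 17) = 17
Root (Player 1): max(26, 65, 17) = 65
Player 1 picks the child with the highest value: E (value 65).

E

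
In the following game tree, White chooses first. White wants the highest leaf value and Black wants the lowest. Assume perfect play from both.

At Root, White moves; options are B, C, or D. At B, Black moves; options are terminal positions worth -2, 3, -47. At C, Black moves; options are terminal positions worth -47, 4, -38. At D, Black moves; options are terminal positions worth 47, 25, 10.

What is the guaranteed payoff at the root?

B (Black): min(-2, 3, -47) = -47
C (Black): min(-47, 4, -38) = -47
D (Black): min(47, 25, 10) = 10
Root (White): max(-47, -47, 10) = 10

10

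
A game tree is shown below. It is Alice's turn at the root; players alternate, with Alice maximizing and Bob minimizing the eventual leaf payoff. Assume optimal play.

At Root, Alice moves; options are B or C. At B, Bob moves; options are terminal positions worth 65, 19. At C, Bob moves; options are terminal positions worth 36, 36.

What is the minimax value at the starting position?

36

B (Bob): min(65, 19) = 19
C (Bob): min(36, 36) = 36
Root (Alice): max(19, 36) = 36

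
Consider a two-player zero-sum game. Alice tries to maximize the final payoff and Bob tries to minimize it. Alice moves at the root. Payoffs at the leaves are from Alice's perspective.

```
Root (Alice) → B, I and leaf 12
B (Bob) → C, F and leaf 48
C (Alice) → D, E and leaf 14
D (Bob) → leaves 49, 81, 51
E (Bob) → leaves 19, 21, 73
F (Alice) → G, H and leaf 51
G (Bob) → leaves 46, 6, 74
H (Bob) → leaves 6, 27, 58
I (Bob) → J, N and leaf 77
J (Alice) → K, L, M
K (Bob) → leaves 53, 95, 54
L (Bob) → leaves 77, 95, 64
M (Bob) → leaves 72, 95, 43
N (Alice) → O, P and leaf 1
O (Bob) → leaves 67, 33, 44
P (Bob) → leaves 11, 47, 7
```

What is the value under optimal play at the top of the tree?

48

D (Bob): min(49, 81, 51) = 49
E (Bob): min(19, 21, 73) = 19
C (Alice): max(49, 19, 14) = 49
G (Bob): min(46, 6, 74) = 6
H (Bob): min(6, 27, 58) = 6
F (Alice): max(6, 6, 51) = 51
B (Bob): min(49, 51, 48) = 48
K (Bob): min(53, 95, 54) = 53
L (Bob): min(77, 95, 64) = 64
M (Bob): min(72, 95, 43) = 43
J (Alice): max(53, 64, 43) = 64
O (Bob): min(67, 33, 44) = 33
P (Bob): min(11, 47, 7) = 7
N (Alice): max(33, 7, 1) = 33
I (Bob): min(64, 33, 77) = 33
Root (Alice): max(48, 33, 12) = 48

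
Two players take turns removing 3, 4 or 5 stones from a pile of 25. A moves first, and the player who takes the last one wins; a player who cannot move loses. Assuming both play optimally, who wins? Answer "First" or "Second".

Mark each pile size as W (mover wins) or L (mover loses):
i:   0  1  2  3  4  5  6  7  8  9 10 11 12 13 14 15 16 17 18 19 20 21 22 23 24 25
     L  L  L  W  W  W  W  W  L  L  L  W  W  W  W  W  L  L  L  W  W  W  W  W  L  L
Position 25 is L, so the second player wins.

Second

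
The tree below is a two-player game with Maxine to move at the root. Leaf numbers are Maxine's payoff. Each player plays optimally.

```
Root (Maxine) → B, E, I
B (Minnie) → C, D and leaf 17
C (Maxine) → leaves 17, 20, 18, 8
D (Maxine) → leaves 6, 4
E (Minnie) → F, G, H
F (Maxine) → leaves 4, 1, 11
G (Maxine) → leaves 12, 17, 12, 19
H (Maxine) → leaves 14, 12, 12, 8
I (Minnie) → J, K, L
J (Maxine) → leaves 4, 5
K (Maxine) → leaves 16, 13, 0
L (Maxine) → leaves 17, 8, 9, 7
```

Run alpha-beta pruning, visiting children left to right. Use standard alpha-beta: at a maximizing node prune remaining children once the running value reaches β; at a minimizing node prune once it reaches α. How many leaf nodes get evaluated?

14

C [α=-∞,β=+∞]: v=20
D [α=-∞,β=20]: v=6
B [α=-∞,β=+∞]: v=6
F [α=6,β=+∞]: v=11
G [α=6,β=11]: v=12 after child 1 ≥ β → β-cutoff, skip 3
H [α=6,β=11]: v=14 after child 1 ≥ β → β-cutoff, skip 3
E [α=6,β=+∞]: v=11
J [α=11,β=+∞]: v=5
I [α=11,β=+∞]: v=5 after child 1 ≤ α → α-cutoff, skip 2
Root [α=-∞,β=+∞]: v=11
Leaves evaluated: 14 of 27.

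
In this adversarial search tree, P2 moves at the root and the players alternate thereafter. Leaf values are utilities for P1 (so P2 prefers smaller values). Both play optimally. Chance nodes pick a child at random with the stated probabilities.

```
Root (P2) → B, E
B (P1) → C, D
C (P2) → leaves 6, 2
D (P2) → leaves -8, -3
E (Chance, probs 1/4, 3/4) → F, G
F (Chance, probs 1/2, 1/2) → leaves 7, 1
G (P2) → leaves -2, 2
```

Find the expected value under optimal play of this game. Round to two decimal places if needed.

-0.5

C (P2): min(6, 2) = 2
D (P2): min(-8, -3) = -8
B (P1): max(2, -8) = 2
F (Chance): 1/2·7 + 1/2·1 = 4
G (P2): min(-2, 2) = -2
E (Chance): 1/4·4 + 3/4·-2 = -0.5
Root (P2): min(2, -0.5) = -0.5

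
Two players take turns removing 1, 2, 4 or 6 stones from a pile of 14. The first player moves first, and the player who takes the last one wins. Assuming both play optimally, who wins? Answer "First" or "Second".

First

i:   0  1  2  3  4  5  6  7  8  9 10 11 12 13 14
     L  W  W  L  W  W  W  W  L  W  W  L  W  W  W
Position 14 is W, so the first player wins.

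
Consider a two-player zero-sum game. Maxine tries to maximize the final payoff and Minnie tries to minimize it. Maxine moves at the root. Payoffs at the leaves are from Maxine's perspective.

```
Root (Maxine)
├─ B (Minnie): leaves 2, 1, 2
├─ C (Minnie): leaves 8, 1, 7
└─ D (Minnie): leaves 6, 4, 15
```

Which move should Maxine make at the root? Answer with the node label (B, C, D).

B (Minnie): min(2, 1, 2) = 1
C (Minnie): min(8, 1, 7) = 1
D (Minnie): min(6, 4, 15) = 4
Root (Maxine): max(1, 1, 4) = 4
Maxine picks the child with the highest value: D (value 4).

D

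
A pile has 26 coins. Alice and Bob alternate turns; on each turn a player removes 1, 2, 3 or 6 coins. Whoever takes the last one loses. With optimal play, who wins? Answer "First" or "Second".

i:   0  1  2  3  4  5  6  7  8  9 10 11 12 13 14 15 16 17 18 19 20 21 22 23 24 25 26
     W  L  W  W  W  L  W  W  W  L  W  W  W  L  W  W  W  L  W  W  W  L  W  W  W  L  W
Position 26 is W, so the first player wins.

First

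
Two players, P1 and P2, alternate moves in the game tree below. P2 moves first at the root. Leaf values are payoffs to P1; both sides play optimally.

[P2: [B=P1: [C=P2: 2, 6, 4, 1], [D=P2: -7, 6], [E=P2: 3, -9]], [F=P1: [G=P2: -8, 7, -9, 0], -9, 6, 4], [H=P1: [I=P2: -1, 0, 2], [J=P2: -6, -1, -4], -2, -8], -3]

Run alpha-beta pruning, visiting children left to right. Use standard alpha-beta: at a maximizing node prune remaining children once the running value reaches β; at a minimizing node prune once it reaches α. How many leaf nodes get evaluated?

C [α=-∞,β=+∞]: v=1
D [α=1,β=+∞]: v=-7 after child 1 ≤ α → α-cutoff, skip 1
E [α=1,β=+∞]: v=-9
B [α=-∞,β=+∞]: v=1
G [α=-∞,β=1]: v=-9
F [α=-∞,β=1]: v=6 after child 3 ≥ β → β-cutoff, skip 1
I [α=-∞,β=1]: v=-1
J [α=-1,β=1]: v=-6 after child 1 ≤ α → α-cutoff, skip 2
H [α=-∞,β=1]: v=-1
Root [α=-∞,β=+∞]: v=-3
Leaves evaluated: 20 of 24.

20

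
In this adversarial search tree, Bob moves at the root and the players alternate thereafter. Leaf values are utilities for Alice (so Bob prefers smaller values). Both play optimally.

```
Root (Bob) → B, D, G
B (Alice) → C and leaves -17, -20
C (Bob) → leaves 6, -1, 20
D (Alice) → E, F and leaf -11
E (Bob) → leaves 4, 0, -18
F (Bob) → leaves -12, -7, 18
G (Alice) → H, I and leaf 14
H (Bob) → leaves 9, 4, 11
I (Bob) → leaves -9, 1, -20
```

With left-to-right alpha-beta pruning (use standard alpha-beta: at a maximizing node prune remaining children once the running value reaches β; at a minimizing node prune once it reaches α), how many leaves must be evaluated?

15

C [α=-∞,β=+∞]: v=-1
B [α=-∞,β=+∞]: v=-1
E [α=-∞,β=-1]: v=-18
F [α=-18,β=-1]: v=-12
D [α=-∞,β=-1]: v=-11
H [α=-∞,β=-11]: v=4
G [α=-∞,β=-11]: v=4 after child 1 ≥ β → β-cutoff, skip 2
Root [α=-∞,β=+∞]: v=-11
Leaves evaluated: 15 of 19.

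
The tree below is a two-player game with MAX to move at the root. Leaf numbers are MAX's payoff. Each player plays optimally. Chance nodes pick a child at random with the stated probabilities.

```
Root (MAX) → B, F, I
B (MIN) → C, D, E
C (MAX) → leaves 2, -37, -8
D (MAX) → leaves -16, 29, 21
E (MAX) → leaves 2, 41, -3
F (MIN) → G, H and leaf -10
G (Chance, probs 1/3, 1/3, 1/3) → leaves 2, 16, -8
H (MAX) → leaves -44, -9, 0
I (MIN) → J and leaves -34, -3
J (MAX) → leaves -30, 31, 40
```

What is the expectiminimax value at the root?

2

C (MAX): max(2, -37, -8) = 2
D (MAX): max(-16, 29, 21) = 29
E (MAX): max(2, 41, -3) = 41
B (MIN): min(2, 29, 41) = 2
G (Chance): 1/3·2 + 1/3·16 + 1/3·-8 = 3.33
H (MAX): max(-44, -9, 0) = 0
F (MIN): min(3.33, 0, -10) = -10
J (MAX): max(-30, 31, 40) = 40
I (MIN): min(40, -34, -3) = -34
Root (MAX): max(2, -10, -34) = 2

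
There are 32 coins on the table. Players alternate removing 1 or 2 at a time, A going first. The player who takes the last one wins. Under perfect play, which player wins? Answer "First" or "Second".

First

Compute winning (W) and losing (L) positions by backward induction:
i:   0  1  2  3  4  5  6  7  8  9 10 11 12 13 14 15 16 17 18 19 20 21 22 23 24 25 26 27 28 29 30 31 32
     L  W  W  L  W  W  L  W  W  L  W  W  L  W  W  L  W  W  L  W  W  L  W  W  L  W  W  L  W  W  L  W  W
Position 32 is W, so the first player wins.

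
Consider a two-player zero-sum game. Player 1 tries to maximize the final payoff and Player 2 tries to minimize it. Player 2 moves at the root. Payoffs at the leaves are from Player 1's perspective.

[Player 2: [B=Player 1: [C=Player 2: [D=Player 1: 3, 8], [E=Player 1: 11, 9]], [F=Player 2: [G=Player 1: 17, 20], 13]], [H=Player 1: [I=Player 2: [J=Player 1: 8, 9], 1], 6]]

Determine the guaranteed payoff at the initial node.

6

D (Player 1): max(3, 8) = 8
E (Player 1): max(11, 9) = 11
C (Player 2): min(8, 11) = 8
G (Player 1): max(17, 20) = 20
F (Player 2): min(20, 13) = 13
B (Player 1): max(8, 13) = 13
J (Player 1): max(8, 9) = 9
I (Player 2): min(9, 1) = 1
H (Player 1): max(1, 6) = 6
Root (Player 2): min(13, 6) = 6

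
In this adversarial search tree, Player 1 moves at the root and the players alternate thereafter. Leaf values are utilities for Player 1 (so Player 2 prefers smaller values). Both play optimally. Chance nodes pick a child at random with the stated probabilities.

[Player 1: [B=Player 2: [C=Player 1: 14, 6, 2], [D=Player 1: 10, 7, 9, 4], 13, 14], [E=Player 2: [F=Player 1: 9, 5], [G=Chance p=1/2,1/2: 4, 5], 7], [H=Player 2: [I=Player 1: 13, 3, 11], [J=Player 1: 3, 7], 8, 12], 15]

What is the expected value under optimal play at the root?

C (Player 1): max(14, 6, 2) = 14
D (Player 1): max(10, 7, 9, 4) = 10
B (Player 2): min(14, 10, 13, 14) = 10
F (Player 1): max(9, 5) = 9
G (Chance): 1/2·4 + 1/2·5 = 4.5
E (Player 2): min(9, 4.5, 7) = 4.5
I (Player 1): max(13, 3, 11) = 13
J (Player 1): max(3, 7) = 7
H (Player 2): min(13, 7, 8, 12) = 7
Root (Player 1): max(10, 4.5, 7, 15) = 15

15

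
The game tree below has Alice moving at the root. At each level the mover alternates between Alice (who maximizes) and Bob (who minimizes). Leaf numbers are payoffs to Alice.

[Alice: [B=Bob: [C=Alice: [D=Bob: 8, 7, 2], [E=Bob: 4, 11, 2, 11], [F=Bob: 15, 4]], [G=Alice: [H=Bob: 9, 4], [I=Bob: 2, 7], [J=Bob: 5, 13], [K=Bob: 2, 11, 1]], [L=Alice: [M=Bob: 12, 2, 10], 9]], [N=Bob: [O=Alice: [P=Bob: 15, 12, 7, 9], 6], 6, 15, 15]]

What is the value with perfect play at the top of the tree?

D (Bob): min(8, 7, 2) = 2
E (Bob): min(4, 11, 2, 11) = 2
F (Bob): min(15, 4) = 4
C (Alice): max(2, 2, 4) = 4
H (Bob): min(9, 4) = 4
I (Bob): min(2, 7) = 2
J (Bob): min(5, 13) = 5
K (Bob): min(2, 11, 1) = 1
G (Alice): max(4, 2, 5, 1) = 5
M (Bob): min(12, 2, 10) = 2
L (Alice): max(2, 9) = 9
B (Bob): min(4, 5, 9) = 4
P (Bob): min(15, 12, 7, 9) = 7
O (Alice): max(7, 6) = 7
N (Bob): min(7, 6, 15, 15) = 6
Root (Alice): max(4, 6) = 6

6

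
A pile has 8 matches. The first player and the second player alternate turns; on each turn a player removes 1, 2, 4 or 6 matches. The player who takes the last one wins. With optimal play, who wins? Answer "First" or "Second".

Second

Compute winning (W) and losing (L) positions by backward induction:
i:   0  1  2  3  4  5  6  7  8
     L  W  W  L  W  W  W  W  L
Position 8 is L, so the second player wins.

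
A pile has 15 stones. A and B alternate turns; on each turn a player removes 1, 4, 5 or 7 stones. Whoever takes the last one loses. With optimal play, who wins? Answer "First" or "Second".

First

Positions where the player to move wins (W) vs loses (L):
i:   0  1  2  3  4  5  6  7  8  9 10 11 12 13 14 15
     W  L  W  L  W  W  W  W  W  L  W  L  W  W  W  W
Position 15 is W, so the first player wins.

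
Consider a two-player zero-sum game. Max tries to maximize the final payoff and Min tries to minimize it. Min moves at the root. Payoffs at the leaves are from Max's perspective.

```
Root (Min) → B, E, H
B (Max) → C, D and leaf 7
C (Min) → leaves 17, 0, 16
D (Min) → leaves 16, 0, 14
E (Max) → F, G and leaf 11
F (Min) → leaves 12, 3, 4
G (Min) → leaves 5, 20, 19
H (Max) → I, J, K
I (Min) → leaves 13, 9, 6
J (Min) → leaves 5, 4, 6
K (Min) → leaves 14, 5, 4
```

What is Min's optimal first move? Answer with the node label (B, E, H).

H

C (Min): min(17, 0, 16) = 0
D (Min): min(16, 0, 14) = 0
B (Max): max(0, 0, 7) = 7
F (Min): min(12, 3, 4) = 3
G (Min): min(5, 20, 19) = 5
E (Max): max(3, 5, 11) = 11
I (Min): min(13, 9, 6) = 6
J (Min): min(5, 4, 6) = 4
K (Min): min(14, 5, 4) = 4
H (Max): max(6, 4, 4) = 6
Root (Min): min(7, 11, 6) = 6
Min picks the child with the lowest value: H (value 6).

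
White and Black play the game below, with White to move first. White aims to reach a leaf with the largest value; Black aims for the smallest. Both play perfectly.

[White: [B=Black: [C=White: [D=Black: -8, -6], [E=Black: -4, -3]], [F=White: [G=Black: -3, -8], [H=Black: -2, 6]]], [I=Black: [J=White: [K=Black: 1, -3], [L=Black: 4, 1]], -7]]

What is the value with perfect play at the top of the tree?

-4

D (Black): min(-8, -6) = -8
E (Black): min(-4, -3) = -4
C (White): max(-8, -4) = -4
G (Black): min(-3, -8) = -8
H (Black): min(-2, 6) = -2
F (White): max(-8, -2) = -2
B (Black): min(-4, -2) = -4
K (Black): min(1, -3) = -3
L (Black): min(4, 1) = 1
J (White): max(-3, 1) = 1
I (Black): min(1, -7) = -7
Root (White): max(-4, -7) = -4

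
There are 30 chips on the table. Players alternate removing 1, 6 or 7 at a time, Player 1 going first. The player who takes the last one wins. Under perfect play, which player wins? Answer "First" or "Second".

W/L table (W = player to move can force a win):
i:   0  1  2  3  4  5  6  7  8  9 10 11 12 13 14 15 16 17 18 19 20 21 22 23 24 25 26 27 28 29 30
     L  W  L  W  L  W  W  W  W  W  W  W  L  W  L  W  L  W  W  W  W  W  W  W  L  W  L  W  L  W  W
Position 30 is W, so the first player wins.

First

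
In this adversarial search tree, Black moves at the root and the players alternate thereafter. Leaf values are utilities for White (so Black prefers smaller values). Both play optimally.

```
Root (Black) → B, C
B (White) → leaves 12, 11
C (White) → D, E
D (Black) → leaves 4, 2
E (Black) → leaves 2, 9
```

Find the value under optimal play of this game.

B (White): max(12, 11) = 12
D (Black): min(4, 2) = 2
E (Black): min(2, 9) = 2
C (White): max(2, 2) = 2
Root (Black): min(12, 2) = 2

2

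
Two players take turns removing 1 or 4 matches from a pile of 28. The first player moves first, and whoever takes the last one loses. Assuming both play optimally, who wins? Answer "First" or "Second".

Compute winning (W) and losing (L) positions by backward induction:
i:   0  1  2  3  4  5  6  7  8  9 10 11 12 13 14 15 16 17 18 19 20 21 22 23 24 25 26 27 28
     W  L  W  L  W  W  L  W  L  W  W  L  W  L  W  W  L  W  L  W  W  L  W  L  W  W  L  W  L
Position 28 is L, so the second player wins.

Second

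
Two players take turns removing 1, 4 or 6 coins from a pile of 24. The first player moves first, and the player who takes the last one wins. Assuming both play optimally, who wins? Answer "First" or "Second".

First

Compute winning (W) and losing (L) positions by backward induction:
i:   0  1  2  3  4  5  6  7  8  9 10 11 12 13 14 15 16 17 18 19 20 21 22 23 24
     L  W  L  W  W  L  W  L  W  W  L  W  L  W  W  L  W  L  W  W  L  W  L  W  W
Position 24 is W, so the first player wins.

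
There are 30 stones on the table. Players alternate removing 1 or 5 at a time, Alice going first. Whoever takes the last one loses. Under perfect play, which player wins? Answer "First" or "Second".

Mark each pile size as W (mover wins) or L (mover loses):
i:   0  1  2  3  4  5  6  7  8  9 10 11 12 13 14 15 16 17 18 19 20 21 22 23 24 25 26 27 28 29 30
     W  L  W  L  W  L  W  L  W  L  W  L  W  L  W  L  W  L  W  L  W  L  W  L  W  L  W  L  W  L  W
Position 30 is W, so the first player wins.

First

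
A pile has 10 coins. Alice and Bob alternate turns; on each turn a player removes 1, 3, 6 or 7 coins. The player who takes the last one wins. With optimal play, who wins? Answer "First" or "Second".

i:   0  1  2  3  4  5  6  7  8  9 10
     L  W  L  W  L  W  W  W  W  W  W
Position 10 is W, so the first player wins.

First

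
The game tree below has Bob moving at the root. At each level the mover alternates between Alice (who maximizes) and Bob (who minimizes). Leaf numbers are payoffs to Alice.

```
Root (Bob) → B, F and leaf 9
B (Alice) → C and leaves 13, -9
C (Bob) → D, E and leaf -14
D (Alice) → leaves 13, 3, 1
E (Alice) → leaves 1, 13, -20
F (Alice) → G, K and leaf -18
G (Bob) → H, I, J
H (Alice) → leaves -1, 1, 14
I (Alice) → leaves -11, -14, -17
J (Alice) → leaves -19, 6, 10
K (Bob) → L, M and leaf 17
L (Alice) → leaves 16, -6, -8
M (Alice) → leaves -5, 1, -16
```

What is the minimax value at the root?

1

D (Alice): max(13, 3, 1) = 13
E (Alice): max(1, 13, -20) = 13
C (Bob): min(13, 13, -14) = -14
B (Alice): max(-14, 13, -9) = 13
H (Alice): max(-1, 1, 14) = 14
I (Alice): max(-11, -14, -17) = -11
J (Alice): max(-19, 6, 10) = 10
G (Bob): min(14, -11, 10) = -11
L (Alice): max(16, -6, -8) = 16
M (Alice): max(-5, 1, -16) = 1
K (Bob): min(16, 1, 17) = 1
F (Alice): max(-11, 1, -18) = 1
Root (Bob): min(13, 1, 9) = 1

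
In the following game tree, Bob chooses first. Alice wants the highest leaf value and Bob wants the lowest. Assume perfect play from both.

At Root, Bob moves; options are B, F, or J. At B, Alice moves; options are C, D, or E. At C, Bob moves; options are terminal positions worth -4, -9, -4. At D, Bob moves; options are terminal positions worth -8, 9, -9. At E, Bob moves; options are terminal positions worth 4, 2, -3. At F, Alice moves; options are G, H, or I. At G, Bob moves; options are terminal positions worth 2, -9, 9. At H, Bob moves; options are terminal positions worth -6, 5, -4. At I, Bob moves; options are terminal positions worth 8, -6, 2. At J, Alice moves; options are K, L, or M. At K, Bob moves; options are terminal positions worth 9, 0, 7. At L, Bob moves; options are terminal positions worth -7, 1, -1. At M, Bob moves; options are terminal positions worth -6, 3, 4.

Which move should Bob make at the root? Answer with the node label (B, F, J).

C (Bob): min(-4, -9, -4) = -9
D (Bob): min(-8, 9, -9) = -9
E (Bob): min(4, 2, -3) = -3
B (Alice): max(-9, -9, -3) = -3
G (Bob): min(2, -9, 9) = -9
H (Bob): min(-6, 5, -4) = -6
I (Bob): min(8, -6, 2) = -6
F (Alice): max(-9, -6, -6) = -6
K (Bob): min(9, 0, 7) = 0
L (Bob): min(-7, 1, -1) = -7
M (Bob): min(-6, 3, 4) = -6
J (Alice): max(0, -7, -6) = 0
Root (Bob): min(-3, -6, 0) = -6
Bob picks the child with the lowest value: F (value -6).

F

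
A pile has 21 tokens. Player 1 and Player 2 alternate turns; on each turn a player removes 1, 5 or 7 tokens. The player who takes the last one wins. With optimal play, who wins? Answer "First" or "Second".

First

Compute winning (W) and losing (L) positions by backward induction:
i:   0  1  2  3  4  5  6  7  8  9 10 11 12 13 14 15 16 17 18 19 20 21
     L  W  L  W  L  W  L  W  L  W  L  W  L  W  L  W  L  W  L  W  L  W
Position 21 is W, so the first player wins.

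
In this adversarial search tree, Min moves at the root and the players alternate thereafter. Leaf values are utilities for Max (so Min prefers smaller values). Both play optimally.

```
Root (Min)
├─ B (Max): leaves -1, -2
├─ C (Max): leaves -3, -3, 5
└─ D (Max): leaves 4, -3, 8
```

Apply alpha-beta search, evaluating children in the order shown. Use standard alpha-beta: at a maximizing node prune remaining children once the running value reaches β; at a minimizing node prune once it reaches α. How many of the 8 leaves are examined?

6

B [α=-∞,β=+∞]: v=-1
C [α=-∞,β=-1]: v=5
D [α=-∞,β=-1]: v=4 after child 1 ≥ β → β-cutoff, skip 2
Root [α=-∞,β=+∞]: v=-1
Leaves evaluated: 6 of 8.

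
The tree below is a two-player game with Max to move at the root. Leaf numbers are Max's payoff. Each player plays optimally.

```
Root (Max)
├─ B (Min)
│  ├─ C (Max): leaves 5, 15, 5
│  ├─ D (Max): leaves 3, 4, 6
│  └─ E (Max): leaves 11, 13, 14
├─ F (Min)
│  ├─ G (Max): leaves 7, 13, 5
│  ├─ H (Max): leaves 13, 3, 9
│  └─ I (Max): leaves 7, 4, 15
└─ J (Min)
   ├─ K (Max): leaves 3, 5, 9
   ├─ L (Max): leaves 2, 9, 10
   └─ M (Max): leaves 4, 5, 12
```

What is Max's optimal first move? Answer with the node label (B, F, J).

C (Max): max(5, 15, 5) = 15
D (Max): max(3, 4, 6) = 6
E (Max): max(11, 13, 14) = 14
B (Min): min(15, 6, 14) = 6
G (Max): max(7, 13, 5) = 13
H (Max): max(13, 3, 9) = 13
I (Max): max(7, 4, 15) = 15
F (Min): min(13, 13, 15) = 13
K (Max): max(3, 5, 9) = 9
L (Max): max(2, 9, 10) = 10
M (Max): max(4, 5, 12) = 12
J (Min): min(9, 10, 12) = 9
Root (Max): max(6, 13, 9) = 13
Max picks the child with the highest value: F (value 13).

F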